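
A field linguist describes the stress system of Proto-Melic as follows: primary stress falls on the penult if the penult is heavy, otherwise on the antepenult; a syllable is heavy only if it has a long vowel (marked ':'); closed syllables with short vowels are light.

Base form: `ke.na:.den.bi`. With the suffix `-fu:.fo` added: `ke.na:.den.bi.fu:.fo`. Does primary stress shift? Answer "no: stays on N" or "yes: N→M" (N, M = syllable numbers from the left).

yes: 2→5

Base `ke.na:.den.bi` (4 syllables):
  Weights: 2 na: H, 3 den L, 4 bi L.
  The penult (syllable 3, den) is light, so stress falls on the antepenult (syllable 2, na:).
  → primary stress on syllable 2.
Suffixed `ke.na:.den.bi.fu:.fo` (6 syllables):
  Weights: 4 bi L, 5 fu: H, 6 fo L.
  The penult (syllable 5, fu:) is heavy, so it takes stress.
  → primary stress on syllable 5.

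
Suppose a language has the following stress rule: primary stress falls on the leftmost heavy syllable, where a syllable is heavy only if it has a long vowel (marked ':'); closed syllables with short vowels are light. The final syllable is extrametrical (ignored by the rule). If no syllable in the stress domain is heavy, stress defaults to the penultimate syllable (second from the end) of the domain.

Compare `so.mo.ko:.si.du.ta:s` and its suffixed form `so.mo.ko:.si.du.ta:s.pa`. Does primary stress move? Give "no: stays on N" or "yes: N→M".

Base `so.mo.ko:.si.du.ta:s` (6 syllables):
  The final syllable (6, ta:s) is extrametrical; the stress domain is syllables 1–5.
  Weights: 1 so L, 2 mo L, 3 ko: H, 4 si L, 5 du L.
  Heavy syllables in the domain: 3. The leftmost is syllable 3 (ko:).
  → primary stress on syllable 3.
Suffixed `so.mo.ko:.si.du.ta:s.pa` (7 syllables):
  The final syllable (7, pa) is extrametrical; the stress domain is syllables 1–6.
  Weights: 1 so L, 2 mo L, 3 ko: H, 4 si L, 5 du L, 6 ta:s H.
  Heavy syllables in the domain: 3, 6. The leftmost is syllable 3 (ko:).
  → primary stress on syllable 3.

no: stays on 3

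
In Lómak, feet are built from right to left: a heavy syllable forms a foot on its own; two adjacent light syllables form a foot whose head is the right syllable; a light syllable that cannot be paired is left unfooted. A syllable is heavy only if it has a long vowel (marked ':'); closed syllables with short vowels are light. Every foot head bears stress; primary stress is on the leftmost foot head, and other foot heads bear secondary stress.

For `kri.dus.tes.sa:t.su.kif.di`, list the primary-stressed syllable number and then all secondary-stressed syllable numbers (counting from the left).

Weights: 1 kri L, 2 dus L, 3 tes L, 4 sa:t H, 5 su L, 6 kif L, 7 di L.
Parse right to left (heavy = foot alone; LL = one foot; stranded L unfooted): kri (dus.ˈtes) (ˈsa:t) su (kif.ˈdi).
Foot heads: 3, 4, 7.
Primary stress on the leftmost head = syllable 3.
Secondary stress on 4, 7: kri.dus.ˈtes.ˌsa:t.su.kif.ˌdi.

primary 3, secondary 4, 7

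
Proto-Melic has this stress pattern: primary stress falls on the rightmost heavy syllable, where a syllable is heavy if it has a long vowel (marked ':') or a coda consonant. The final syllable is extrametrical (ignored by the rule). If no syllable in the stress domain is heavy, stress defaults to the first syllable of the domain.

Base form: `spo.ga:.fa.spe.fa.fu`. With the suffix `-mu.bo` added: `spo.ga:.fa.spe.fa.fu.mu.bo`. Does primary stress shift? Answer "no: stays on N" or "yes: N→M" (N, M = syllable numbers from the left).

Base `spo.ga:.fa.spe.fa.fu` (6 syllables):
  The final syllable (6, fu) is extrametrical; the stress domain is syllables 1–5.
  Weights: 1 spo L, 2 ga: H, 3 fa L, 4 spe L, 5 fa L.
  Heavy syllables in the domain: 2. The rightmost is syllable 2 (ga:).
  → primary stress on syllable 2.
Suffixed `spo.ga:.fa.spe.fa.fu.mu.bo` (8 syllables):
  The final syllable (8, bo) is extrametrical; the stress domain is syllables 1–7.
  Weights: 1 spo L, 2 ga: H, 3 fa L, 4 spe L, 5 fa L, 6 fu L, 7 mu L.
  Heavy syllables in the domain: 2. The rightmost is syllable 2 (ga:).
  → primary stress on syllable 2.

no: stays on 2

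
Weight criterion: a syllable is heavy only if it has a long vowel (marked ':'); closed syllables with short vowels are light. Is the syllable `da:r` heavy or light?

`da:r`: long vowel, closed (coda /r/). Long vowel → heavy.

heavy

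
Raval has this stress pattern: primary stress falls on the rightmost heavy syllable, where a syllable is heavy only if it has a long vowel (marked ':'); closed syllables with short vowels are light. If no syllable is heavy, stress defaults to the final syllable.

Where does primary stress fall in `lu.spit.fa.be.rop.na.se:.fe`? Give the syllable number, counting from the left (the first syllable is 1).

7

Weights: 1 lu L, 2 spit L, 3 fa L, 4 be L, 5 rop L, 6 na L, 7 se: H, 8 fe L.
Heavy syllables in the domain: 7. The rightmost is syllable 7 (se:).
Primary stress: syllable 7 → lu.spit.fa.be.rop.na.ˈse:.fe.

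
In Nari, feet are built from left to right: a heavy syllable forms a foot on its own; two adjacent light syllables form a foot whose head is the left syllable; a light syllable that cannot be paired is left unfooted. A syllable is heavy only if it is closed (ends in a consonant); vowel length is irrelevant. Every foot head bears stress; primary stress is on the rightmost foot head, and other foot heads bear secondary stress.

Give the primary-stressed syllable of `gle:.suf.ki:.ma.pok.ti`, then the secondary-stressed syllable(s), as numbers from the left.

Weights: 1 gle: L, 2 suf H, 3 ki: L, 4 ma L, 5 pok H, 6 ti L.
Parse left to right (heavy = foot alone; LL = one foot; stranded L unfooted): gle: (ˈsuf) (ˈki:.ma) (ˈpok) ti.
Foot heads: 2, 3, 5.
Primary stress on the rightmost head = syllable 5.
Secondary stress on 2, 3: gle:.ˌsuf.ˌki:.ma.ˈpok.ti.

primary 5, secondary 2, 3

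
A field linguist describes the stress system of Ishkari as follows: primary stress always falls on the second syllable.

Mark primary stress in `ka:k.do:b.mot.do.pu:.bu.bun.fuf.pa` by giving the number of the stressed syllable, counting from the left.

The word has 9 syllables; the second syllable is syllable 2 (do:b).
Primary stress: syllable 2 → ka:k.ˈdo:b.mot.do.pu:.bu.bun.fuf.pa.

2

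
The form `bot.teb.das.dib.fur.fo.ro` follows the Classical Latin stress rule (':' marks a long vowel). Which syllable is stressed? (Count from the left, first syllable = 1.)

Classical Latin: stress the penult if heavy (long vowel or closed), else the antepenult.
Weights: 5 fur H, 6 fo L, 7 ro L.
The penult (syllable 6, fo) is light, so stress falls on the antepenult (syllable 5, fur).
Stress on syllable 5: bot.teb.das.dib.ˈfur.fo.ro.

5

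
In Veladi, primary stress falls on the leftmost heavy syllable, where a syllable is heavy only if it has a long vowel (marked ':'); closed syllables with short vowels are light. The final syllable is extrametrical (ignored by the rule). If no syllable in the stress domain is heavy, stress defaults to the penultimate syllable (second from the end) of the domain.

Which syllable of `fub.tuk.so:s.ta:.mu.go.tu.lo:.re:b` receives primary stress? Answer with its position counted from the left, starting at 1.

The final syllable (9, re:b) is extrametrical; the stress domain is syllables 1–8.
Weights: 1 fub L, 2 tuk L, 3 so:s H, 4 ta: H, 5 mu L, 6 go L, 7 tu L, 8 lo: H.
Heavy syllables in the domain: 3, 4, 8. The leftmost is syllable 3 (so:s).
Primary stress: syllable 3 → fub.tuk.ˈso:s.ta:.mu.go.tu.lo:.re:b.

3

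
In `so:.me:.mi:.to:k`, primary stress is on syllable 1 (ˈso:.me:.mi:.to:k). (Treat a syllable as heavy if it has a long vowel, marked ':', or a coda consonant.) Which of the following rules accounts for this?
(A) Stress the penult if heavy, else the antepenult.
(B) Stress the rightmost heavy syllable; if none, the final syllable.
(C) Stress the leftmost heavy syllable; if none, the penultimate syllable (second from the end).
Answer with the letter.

C

Rule A → syllable 3 (observed: 1).
Rule B → syllable 4 (observed: 1).
Rule C → syllable 1 ✓.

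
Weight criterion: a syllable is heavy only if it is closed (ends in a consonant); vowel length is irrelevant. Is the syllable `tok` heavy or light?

heavy

`tok`: short vowel, closed (coda /k/). Closed (coda /k/) → heavy.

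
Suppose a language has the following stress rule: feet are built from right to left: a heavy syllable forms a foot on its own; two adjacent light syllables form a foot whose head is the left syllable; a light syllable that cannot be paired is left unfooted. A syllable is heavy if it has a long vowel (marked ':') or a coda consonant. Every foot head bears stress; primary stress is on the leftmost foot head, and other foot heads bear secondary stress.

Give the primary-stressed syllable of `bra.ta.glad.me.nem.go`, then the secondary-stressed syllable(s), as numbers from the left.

primary 1, secondary 3, 5

Weights: 1 bra L, 2 ta L, 3 glad H, 4 me L, 5 nem H, 6 go L.
Parse right to left (heavy = foot alone; LL = one foot; stranded L unfooted): (ˈbra.ta) (ˈglad) me (ˈnem) go.
Foot heads: 1, 3, 5.
Primary stress on the leftmost head = syllable 1.
Secondary stress on 3, 5: ˈbra.ta.ˌglad.me.ˌnem.go.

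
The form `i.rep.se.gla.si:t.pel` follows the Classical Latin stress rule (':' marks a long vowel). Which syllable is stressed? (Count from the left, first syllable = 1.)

Classical Latin: stress the penult if heavy (long vowel or closed), else the antepenult.
Weights: 4 gla L, 5 si:t H, 6 pel H.
The penult (syllable 5, si:t) is heavy, so it takes stress.
Stress on syllable 5: i.rep.se.gla.ˈsi:t.pel.

5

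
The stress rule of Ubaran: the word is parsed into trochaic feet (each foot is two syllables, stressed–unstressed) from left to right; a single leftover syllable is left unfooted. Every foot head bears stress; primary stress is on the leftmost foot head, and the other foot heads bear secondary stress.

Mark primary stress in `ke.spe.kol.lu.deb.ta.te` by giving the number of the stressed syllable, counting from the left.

Parse left to right into trochaic (ˈσσ) feet: (ˈke.spe) (ˈkol.lu) (ˈdeb.ta) te. Syllable 7 is left unfooted.
Foot heads (stressed positions): 1, 3, 5.
End Rule Leftmost: primary stress on the leftmost head = syllable 1.
Primary stress: syllable 1 → ˈke.spe.kol.lu.deb.ta.te.

1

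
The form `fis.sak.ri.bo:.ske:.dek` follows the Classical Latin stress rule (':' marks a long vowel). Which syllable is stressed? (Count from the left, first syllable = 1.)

5

Classical Latin: stress the penult if heavy (long vowel or closed), else the antepenult.
Weights: 4 bo: H, 5 ske: H, 6 dek H.
The penult (syllable 5, ske:) is heavy, so it takes stress.
Stress on syllable 5: fis.sak.ri.bo:.ˈske:.dek.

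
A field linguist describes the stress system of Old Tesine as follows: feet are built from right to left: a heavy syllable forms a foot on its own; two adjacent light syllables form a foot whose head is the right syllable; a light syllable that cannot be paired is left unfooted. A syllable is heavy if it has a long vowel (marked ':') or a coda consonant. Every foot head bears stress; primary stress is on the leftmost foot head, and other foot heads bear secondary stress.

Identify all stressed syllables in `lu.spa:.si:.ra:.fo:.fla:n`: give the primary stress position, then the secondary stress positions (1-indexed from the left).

primary 2, secondary 3, 4, 5, 6

Weights: 1 lu L, 2 spa: H, 3 si: H, 4 ra: H, 5 fo: H, 6 fla:n H.
Parse right to left (heavy = foot alone; LL = one foot; stranded L unfooted): lu (ˈspa:) (ˈsi:) (ˈra:) (ˈfo:) (ˈfla:n).
Foot heads: 2, 3, 4, 5, 6.
Primary stress on the leftmost head = syllable 2.
Secondary stress on 3, 4, 5, 6: lu.ˈspa:.ˌsi:.ˌra:.ˌfo:.ˌfla:n.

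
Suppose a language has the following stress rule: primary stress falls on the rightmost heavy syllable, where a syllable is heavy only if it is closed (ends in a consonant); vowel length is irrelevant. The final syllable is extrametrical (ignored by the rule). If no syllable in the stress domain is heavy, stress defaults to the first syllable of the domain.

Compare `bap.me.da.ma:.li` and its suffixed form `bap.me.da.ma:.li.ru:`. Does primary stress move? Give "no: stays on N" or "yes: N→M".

no: stays on 1

Base `bap.me.da.ma:.li` (5 syllables):
  The final syllable (5, li) is extrametrical; the stress domain is syllables 1–4.
  Weights: 1 bap H, 2 me L, 3 da L, 4 ma: L.
  Heavy syllables in the domain: 1. The rightmost is syllable 1 (bap).
  → primary stress on syllable 1.
Suffixed `bap.me.da.ma:.li.ru:` (6 syllables):
  The final syllable (6, ru:) is extrametrical; the stress domain is syllables 1–5.
  Weights: 1 bap H, 2 me L, 3 da L, 4 ma: L, 5 li L.
  Heavy syllables in the domain: 1. The rightmost is syllable 1 (bap).
  → primary stress on syllable 1.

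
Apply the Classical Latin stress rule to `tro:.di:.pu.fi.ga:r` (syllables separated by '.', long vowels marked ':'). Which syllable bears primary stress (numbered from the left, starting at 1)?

Classical Latin: stress the penult if heavy (long vowel or closed), else the antepenult.
Weights: 3 pu L, 4 fi L, 5 ga:r H.
The penult (syllable 4, fi) is light, so stress falls on the antepenult (syllable 3, pu).
Stress on syllable 3: tro:.di:.ˈpu.fi.ga:r.

3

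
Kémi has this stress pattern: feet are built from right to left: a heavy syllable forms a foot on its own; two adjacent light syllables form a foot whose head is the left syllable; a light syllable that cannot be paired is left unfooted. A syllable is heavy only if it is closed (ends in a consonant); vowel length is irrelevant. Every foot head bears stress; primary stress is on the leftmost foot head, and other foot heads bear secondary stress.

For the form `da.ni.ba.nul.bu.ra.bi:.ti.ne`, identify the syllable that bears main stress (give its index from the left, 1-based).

2

Weights: 1 da L, 2 ni L, 3 ba L, 4 nul H, 5 bu L, 6 ra L, 7 bi: L, 8 ti L, 9 ne L.
Parse right to left (heavy = foot alone; LL = one foot; stranded L unfooted): da (ˈni.ba) (ˈnul) bu (ˈra.bi:) (ˈti.ne).
Foot heads: 2, 4, 6, 8.
Primary stress on the leftmost head = syllable 2.
Primary stress: syllable 2 → da.ˈni.ba.nul.bu.ra.bi:.ti.ne.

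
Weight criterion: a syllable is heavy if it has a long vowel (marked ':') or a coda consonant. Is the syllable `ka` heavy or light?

light

`ka`: short vowel, open (no coda). Short vowel, open → light.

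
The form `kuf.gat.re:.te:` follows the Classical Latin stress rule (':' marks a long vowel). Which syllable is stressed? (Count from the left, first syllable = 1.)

Classical Latin: stress the penult if heavy (long vowel or closed), else the antepenult.
Weights: 2 gat H, 3 re: H, 4 te: H.
The penult (syllable 3, re:) is heavy, so it takes stress.
Stress on syllable 3: kuf.gat.ˈre:.te:.

3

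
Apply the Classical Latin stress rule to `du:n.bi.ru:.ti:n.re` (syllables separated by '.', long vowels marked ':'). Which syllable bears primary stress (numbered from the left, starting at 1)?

4

Classical Latin: stress the penult if heavy (long vowel or closed), else the antepenult.
Weights: 3 ru: H, 4 ti:n H, 5 re L.
The penult (syllable 4, ti:n) is heavy, so it takes stress.
Stress on syllable 4: du:n.bi.ru:.ˈti:n.re.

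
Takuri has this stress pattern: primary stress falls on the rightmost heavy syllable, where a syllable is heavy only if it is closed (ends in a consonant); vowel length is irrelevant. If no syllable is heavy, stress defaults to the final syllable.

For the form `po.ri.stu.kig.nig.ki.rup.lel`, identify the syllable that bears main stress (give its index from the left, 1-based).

8

Weights: 1 po L, 2 ri L, 3 stu L, 4 kig H, 5 nig H, 6 ki L, 7 rup H, 8 lel H.
Heavy syllables in the domain: 4, 5, 7, 8. The rightmost is syllable 8 (lel).
Primary stress: syllable 8 → po.ri.stu.kig.nig.ki.rup.ˈlel.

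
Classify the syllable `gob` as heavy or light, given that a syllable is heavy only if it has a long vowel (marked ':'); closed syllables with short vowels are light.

`gob`: short vowel, closed (coda /b/). Short vowel → light.

light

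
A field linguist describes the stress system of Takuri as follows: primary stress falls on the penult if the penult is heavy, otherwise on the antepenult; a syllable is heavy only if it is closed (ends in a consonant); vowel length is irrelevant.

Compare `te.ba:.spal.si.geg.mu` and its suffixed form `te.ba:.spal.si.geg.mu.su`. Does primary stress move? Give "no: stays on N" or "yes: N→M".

no: stays on 5

Base `te.ba:.spal.si.geg.mu` (6 syllables):
  Weights: 4 si L, 5 geg H, 6 mu L.
  The penult (syllable 5, geg) is heavy, so it takes stress.
  → primary stress on syllable 5.
Suffixed `te.ba:.spal.si.geg.mu.su` (7 syllables):
  Weights: 5 geg H, 6 mu L, 7 su L.
  The penult (syllable 6, mu) is light, so stress falls on the antepenult (syllable 5, geg).
  → primary stress on syllable 5.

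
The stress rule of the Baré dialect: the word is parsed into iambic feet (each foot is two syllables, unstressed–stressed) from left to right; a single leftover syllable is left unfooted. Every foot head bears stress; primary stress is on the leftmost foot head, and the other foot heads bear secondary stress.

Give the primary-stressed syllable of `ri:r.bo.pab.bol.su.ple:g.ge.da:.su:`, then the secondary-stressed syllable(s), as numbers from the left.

Parse left to right into iambic (σˈσ) feet: (ri:r.ˈbo) (pab.ˈbol) (su.ˈple:g) (ge.ˈda:) su:. Syllable 9 is left unfooted.
Foot heads (stressed positions): 2, 4, 6, 8.
End Rule Leftmost: primary stress on the leftmost head = syllable 2.
Secondary stress on 4, 6, 8: ri:r.ˈbo.pab.ˌbol.su.ˌple:g.ge.ˌda:.su:.

primary 2, secondary 4, 6, 8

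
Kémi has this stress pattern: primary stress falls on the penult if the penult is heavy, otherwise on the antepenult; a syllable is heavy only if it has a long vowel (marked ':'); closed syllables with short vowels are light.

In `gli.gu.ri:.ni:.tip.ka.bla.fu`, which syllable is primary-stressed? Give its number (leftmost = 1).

Weights: 6 ka L, 7 bla L, 8 fu L.
The penult (syllable 7, bla) is light, so stress falls on the antepenult (syllable 6, ka).
Primary stress: syllable 6 → gli.gu.ri:.ni:.tip.ˈka.bla.fu.

6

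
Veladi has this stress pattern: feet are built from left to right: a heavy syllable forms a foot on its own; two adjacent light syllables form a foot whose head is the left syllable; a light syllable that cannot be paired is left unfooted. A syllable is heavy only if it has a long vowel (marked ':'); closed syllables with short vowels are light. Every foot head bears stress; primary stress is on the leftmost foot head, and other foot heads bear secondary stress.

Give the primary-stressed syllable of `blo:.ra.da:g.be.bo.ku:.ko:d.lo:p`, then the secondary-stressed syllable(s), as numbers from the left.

primary 1, secondary 3, 4, 6, 7, 8

Weights: 1 blo: H, 2 ra L, 3 da:g H, 4 be L, 5 bo L, 6 ku: H, 7 ko:d H, 8 lo:p H.
Parse left to right (heavy = foot alone; LL = one foot; stranded L unfooted): (ˈblo:) ra (ˈda:g) (ˈbe.bo) (ˈku:) (ˈko:d) (ˈlo:p).
Foot heads: 1, 3, 4, 6, 7, 8.
Primary stress on the leftmost head = syllable 1.
Secondary stress on 3, 4, 6, 7, 8: ˈblo:.ra.ˌda:g.ˌbe.bo.ˌku:.ˌko:d.ˌlo:p.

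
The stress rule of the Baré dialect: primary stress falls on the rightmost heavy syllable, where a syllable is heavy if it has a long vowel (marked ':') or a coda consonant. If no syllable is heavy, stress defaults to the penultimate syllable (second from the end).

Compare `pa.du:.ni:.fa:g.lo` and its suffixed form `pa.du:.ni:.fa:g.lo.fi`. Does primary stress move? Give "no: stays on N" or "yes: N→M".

no: stays on 4

Base `pa.du:.ni:.fa:g.lo` (5 syllables):
  Weights: 1 pa L, 2 du: H, 3 ni: H, 4 fa:g H, 5 lo L.
  Heavy syllables in the domain: 2, 3, 4. The rightmost is syllable 4 (fa:g).
  → primary stress on syllable 4.
Suffixed `pa.du:.ni:.fa:g.lo.fi` (6 syllables):
  Weights: 1 pa L, 2 du: H, 3 ni: H, 4 fa:g H, 5 lo L, 6 fi L.
  Heavy syllables in the domain: 2, 3, 4. The rightmost is syllable 4 (fa:g).
  → primary stress on syllable 4.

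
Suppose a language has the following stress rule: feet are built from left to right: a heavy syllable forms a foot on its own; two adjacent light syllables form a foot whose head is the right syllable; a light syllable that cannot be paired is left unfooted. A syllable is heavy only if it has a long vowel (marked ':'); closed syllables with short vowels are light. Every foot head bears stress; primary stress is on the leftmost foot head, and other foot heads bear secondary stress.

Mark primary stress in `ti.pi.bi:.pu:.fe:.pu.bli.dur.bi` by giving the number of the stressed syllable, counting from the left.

2

Weights: 1 ti L, 2 pi L, 3 bi: H, 4 pu: H, 5 fe: H, 6 pu L, 7 bli L, 8 dur L, 9 bi L.
Parse left to right (heavy = foot alone; LL = one foot; stranded L unfooted): (ti.ˈpi) (ˈbi:) (ˈpu:) (ˈfe:) (pu.ˈbli) (dur.ˈbi).
Foot heads: 2, 3, 4, 5, 7, 9.
Primary stress on the leftmost head = syllable 2.
Primary stress: syllable 2 → ti.ˈpi.bi:.pu:.fe:.pu.bli.dur.bi.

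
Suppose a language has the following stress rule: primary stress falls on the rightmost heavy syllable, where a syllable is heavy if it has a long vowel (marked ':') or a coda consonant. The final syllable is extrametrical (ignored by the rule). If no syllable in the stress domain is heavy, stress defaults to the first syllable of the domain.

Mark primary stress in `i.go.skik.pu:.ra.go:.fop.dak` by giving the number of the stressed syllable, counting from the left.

The final syllable (8, dak) is extrametrical; the stress domain is syllables 1–7.
Weights: 1 i L, 2 go L, 3 skik H, 4 pu: H, 5 ra L, 6 go: H, 7 fop H.
Heavy syllables in the domain: 3, 4, 6, 7. The rightmost is syllable 7 (fop).
Primary stress: syllable 7 → i.go.skik.pu:.ra.go:.ˈfop.dak.

7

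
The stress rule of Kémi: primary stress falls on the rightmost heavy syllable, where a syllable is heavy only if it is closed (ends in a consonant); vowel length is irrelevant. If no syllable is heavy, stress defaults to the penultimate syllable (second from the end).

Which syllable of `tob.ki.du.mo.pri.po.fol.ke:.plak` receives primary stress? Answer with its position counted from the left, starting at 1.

9

Weights: 1 tob H, 2 ki L, 3 du L, 4 mo L, 5 pri L, 6 po L, 7 fol H, 8 ke: L, 9 plak H.
Heavy syllables in the domain: 1, 7, 9. The rightmost is syllable 9 (plak).
Primary stress: syllable 9 → tob.ki.du.mo.pri.po.fol.ke:.ˈplak.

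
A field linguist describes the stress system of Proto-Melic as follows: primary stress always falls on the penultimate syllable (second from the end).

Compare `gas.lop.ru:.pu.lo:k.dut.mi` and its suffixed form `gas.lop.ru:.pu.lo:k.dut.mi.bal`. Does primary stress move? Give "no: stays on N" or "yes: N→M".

Base `gas.lop.ru:.pu.lo:k.dut.mi` (7 syllables):
  The word has 7 syllables; the penultimate syllable (second from the end) is syllable 6 (dut).
  → primary stress on syllable 6.
Suffixed `gas.lop.ru:.pu.lo:k.dut.mi.bal` (8 syllables):
  The word has 8 syllables; the penultimate syllable (second from the end) is syllable 7 (mi).
  → primary stress on syllable 7.

yes: 6→7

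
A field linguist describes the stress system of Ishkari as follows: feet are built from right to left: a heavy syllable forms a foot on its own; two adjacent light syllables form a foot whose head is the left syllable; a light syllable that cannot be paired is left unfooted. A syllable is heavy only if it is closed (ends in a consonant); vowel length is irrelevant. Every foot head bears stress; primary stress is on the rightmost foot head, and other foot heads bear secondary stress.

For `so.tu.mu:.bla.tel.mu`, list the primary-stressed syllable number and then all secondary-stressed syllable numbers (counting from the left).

Weights: 1 so L, 2 tu L, 3 mu: L, 4 bla L, 5 tel H, 6 mu L.
Parse right to left (heavy = foot alone; LL = one foot; stranded L unfooted): (ˈso.tu) (ˈmu:.bla) (ˈtel) mu.
Foot heads: 1, 3, 5.
Primary stress on the rightmost head = syllable 5.
Secondary stress on 1, 3: ˌso.tu.ˌmu:.bla.ˈtel.mu.

primary 5, secondary 1, 3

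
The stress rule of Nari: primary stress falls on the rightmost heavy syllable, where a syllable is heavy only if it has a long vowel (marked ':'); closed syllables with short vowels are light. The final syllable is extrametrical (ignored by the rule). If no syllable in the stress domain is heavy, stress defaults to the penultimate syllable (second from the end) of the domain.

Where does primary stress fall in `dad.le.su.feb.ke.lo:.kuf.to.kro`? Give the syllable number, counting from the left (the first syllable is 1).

6

The final syllable (9, kro) is extrametrical; the stress domain is syllables 1–8.
Weights: 1 dad L, 2 le L, 3 su L, 4 feb L, 5 ke L, 6 lo: H, 7 kuf L, 8 to L.
Heavy syllables in the domain: 6. The rightmost is syllable 6 (lo:).
Primary stress: syllable 6 → dad.le.su.feb.ke.ˈlo:.kuf.to.kro.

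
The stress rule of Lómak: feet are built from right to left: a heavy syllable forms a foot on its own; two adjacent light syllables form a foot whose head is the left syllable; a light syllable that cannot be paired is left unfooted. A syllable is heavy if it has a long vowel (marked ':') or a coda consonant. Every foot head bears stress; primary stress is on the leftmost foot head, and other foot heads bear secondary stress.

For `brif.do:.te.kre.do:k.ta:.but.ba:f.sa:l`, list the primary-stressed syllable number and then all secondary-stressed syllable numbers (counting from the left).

primary 1, secondary 2, 3, 5, 6, 7, 8, 9

Weights: 1 brif H, 2 do: H, 3 te L, 4 kre L, 5 do:k H, 6 ta: H, 7 but H, 8 ba:f H, 9 sa:l H.
Parse right to left (heavy = foot alone; LL = one foot; stranded L unfooted): (ˈbrif) (ˈdo:) (ˈte.kre) (ˈdo:k) (ˈta:) (ˈbut) (ˈba:f) (ˈsa:l).
Foot heads: 1, 2, 3, 5, 6, 7, 8, 9.
Primary stress on the leftmost head = syllable 1.
Secondary stress on 2, 3, 5, 6, 7, 8, 9: ˈbrif.ˌdo:.ˌte.kre.ˌdo:k.ˌta:.ˌbut.ˌba:f.ˌsa:l.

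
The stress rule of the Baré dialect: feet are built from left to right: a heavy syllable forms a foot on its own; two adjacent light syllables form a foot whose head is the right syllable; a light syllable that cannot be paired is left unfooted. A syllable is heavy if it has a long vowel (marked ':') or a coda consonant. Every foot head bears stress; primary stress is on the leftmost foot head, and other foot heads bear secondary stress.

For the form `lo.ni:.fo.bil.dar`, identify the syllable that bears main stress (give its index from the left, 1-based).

Weights: 1 lo L, 2 ni: H, 3 fo L, 4 bil H, 5 dar H.
Parse left to right (heavy = foot alone; LL = one foot; stranded L unfooted): lo (ˈni:) fo (ˈbil) (ˈdar).
Foot heads: 2, 4, 5.
Primary stress on the leftmost head = syllable 2.
Primary stress: syllable 2 → lo.ˈni:.fo.bil.dar.

2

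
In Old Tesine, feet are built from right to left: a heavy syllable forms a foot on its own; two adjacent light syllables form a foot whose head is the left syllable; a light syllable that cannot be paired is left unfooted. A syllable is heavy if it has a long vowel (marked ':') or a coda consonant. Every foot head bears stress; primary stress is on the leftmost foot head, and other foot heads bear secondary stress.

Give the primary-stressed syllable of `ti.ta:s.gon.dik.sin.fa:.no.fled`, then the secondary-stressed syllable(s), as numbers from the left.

Weights: 1 ti L, 2 ta:s H, 3 gon H, 4 dik H, 5 sin H, 6 fa: H, 7 no L, 8 fled H.
Parse right to left (heavy = foot alone; LL = one foot; stranded L unfooted): ti (ˈta:s) (ˈgon) (ˈdik) (ˈsin) (ˈfa:) no (ˈfled).
Foot heads: 2, 3, 4, 5, 6, 8.
Primary stress on the leftmost head = syllable 2.
Secondary stress on 3, 4, 5, 6, 8: ti.ˈta:s.ˌgon.ˌdik.ˌsin.ˌfa:.no.ˌfled.

primary 2, secondary 3, 4, 5, 6, 8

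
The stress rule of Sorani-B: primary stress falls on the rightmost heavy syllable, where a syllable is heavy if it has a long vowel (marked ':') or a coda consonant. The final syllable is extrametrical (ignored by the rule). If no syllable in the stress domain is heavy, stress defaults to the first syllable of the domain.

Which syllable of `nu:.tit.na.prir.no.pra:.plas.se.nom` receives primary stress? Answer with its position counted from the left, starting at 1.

The final syllable (9, nom) is extrametrical; the stress domain is syllables 1–8.
Weights: 1 nu: H, 2 tit H, 3 na L, 4 prir H, 5 no L, 6 pra: H, 7 plas H, 8 se L.
Heavy syllables in the domain: 1, 2, 4, 6, 7. The rightmost is syllable 7 (plas).
Primary stress: syllable 7 → nu:.tit.na.prir.no.pra:.ˈplas.se.nom.

7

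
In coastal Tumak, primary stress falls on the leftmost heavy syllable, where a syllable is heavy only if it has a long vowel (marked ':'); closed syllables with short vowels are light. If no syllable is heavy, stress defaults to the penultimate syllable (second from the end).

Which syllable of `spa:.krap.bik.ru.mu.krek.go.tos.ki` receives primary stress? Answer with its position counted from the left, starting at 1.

Weights: 1 spa: H, 2 krap L, 3 bik L, 4 ru L, 5 mu L, 6 krek L, 7 go L, 8 tos L, 9 ki L.
Heavy syllables in the domain: 1. The leftmost is syllable 1 (spa:).
Primary stress: syllable 1 → ˈspa:.krap.bik.ru.mu.krek.go.tos.ki.

1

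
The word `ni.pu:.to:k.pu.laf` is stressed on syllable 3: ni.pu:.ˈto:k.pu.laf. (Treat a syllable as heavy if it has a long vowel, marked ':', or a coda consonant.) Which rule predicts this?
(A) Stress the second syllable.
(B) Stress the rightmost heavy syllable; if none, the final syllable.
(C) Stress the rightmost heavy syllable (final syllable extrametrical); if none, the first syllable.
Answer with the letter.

Rule A → syllable 2 (observed: 3).
Rule B → syllable 5 (observed: 3).
Rule C → syllable 3 ✓.

C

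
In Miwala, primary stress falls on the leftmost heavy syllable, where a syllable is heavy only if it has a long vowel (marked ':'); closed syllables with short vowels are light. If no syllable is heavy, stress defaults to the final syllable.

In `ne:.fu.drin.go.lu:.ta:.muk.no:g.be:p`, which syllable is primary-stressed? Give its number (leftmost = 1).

1

Weights: 1 ne: H, 2 fu L, 3 drin L, 4 go L, 5 lu: H, 6 ta: H, 7 muk L, 8 no:g H, 9 be:p H.
Heavy syllables in the domain: 1, 5, 6, 8, 9. The leftmost is syllable 1 (ne:).
Primary stress: syllable 1 → ˈne:.fu.drin.go.lu:.ta:.muk.no:g.be:p.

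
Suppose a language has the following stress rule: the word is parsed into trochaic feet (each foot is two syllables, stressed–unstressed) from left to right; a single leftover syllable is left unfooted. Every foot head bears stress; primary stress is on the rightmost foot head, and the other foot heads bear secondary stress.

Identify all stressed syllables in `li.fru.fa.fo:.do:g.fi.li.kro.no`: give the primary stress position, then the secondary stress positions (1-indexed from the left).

Parse left to right into trochaic (ˈσσ) feet: (ˈli.fru) (ˈfa.fo:) (ˈdo:g.fi) (ˈli.kro) no. Syllable 9 is left unfooted.
Foot heads (stressed positions): 1, 3, 5, 7.
End Rule Rightmost: primary stress on the rightmost head = syllable 7.
Secondary stress on 1, 3, 5: ˌli.fru.ˌfa.fo:.ˌdo:g.fi.ˈli.kro.no.

primary 7, secondary 1, 3, 5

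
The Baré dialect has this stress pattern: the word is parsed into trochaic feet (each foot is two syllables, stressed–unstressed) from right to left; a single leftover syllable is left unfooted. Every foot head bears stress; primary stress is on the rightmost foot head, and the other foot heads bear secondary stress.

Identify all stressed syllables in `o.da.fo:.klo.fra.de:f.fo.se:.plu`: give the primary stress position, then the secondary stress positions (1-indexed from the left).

Parse right to left into trochaic (ˈσσ) feet: o (ˈda.fo:) (ˈklo.fra) (ˈde:f.fo) (ˈse:.plu). Syllable 1 is left unfooted.
Foot heads (stressed positions): 2, 4, 6, 8.
End Rule Rightmost: primary stress on the rightmost head = syllable 8.
Secondary stress on 2, 4, 6: o.ˌda.fo:.ˌklo.fra.ˌde:f.fo.ˈse:.plu.

primary 8, secondary 2, 4, 6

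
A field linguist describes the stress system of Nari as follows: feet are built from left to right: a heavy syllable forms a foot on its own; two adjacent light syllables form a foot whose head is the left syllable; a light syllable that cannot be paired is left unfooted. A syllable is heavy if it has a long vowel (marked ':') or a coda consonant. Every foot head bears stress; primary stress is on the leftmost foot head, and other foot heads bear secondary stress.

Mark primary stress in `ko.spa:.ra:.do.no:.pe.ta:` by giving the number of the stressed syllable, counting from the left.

2

Weights: 1 ko L, 2 spa: H, 3 ra: H, 4 do L, 5 no: H, 6 pe L, 7 ta: H.
Parse left to right (heavy = foot alone; LL = one foot; stranded L unfooted): ko (ˈspa:) (ˈra:) do (ˈno:) pe (ˈta:).
Foot heads: 2, 3, 5, 7.
Primary stress on the leftmost head = syllable 2.
Primary stress: syllable 2 → ko.ˈspa:.ra:.do.no:.pe.ta:.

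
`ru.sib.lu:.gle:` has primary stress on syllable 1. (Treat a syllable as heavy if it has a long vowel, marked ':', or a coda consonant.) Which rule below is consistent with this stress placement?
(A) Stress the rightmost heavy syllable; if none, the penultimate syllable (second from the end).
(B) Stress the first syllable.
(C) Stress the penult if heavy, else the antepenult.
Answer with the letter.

B

Rule A → syllable 4 (observed: 1).
Rule B → syllable 1 ✓.
Rule C → syllable 3 (observed: 1).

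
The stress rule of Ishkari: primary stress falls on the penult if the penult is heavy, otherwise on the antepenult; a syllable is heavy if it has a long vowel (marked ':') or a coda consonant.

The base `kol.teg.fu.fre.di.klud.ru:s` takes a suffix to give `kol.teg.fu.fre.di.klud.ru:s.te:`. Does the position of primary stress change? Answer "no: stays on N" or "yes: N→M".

Base `kol.teg.fu.fre.di.klud.ru:s` (7 syllables):
  Weights: 5 di L, 6 klud H, 7 ru:s H.
  The penult (syllable 6, klud) is heavy, so it takes stress.
  → primary stress on syllable 6.
Suffixed `kol.teg.fu.fre.di.klud.ru:s.te:` (8 syllables):
  Weights: 6 klud H, 7 ru:s H, 8 te: H.
  The penult (syllable 7, ru:s) is heavy, so it takes stress.
  → primary stress on syllable 7.

yes: 6→7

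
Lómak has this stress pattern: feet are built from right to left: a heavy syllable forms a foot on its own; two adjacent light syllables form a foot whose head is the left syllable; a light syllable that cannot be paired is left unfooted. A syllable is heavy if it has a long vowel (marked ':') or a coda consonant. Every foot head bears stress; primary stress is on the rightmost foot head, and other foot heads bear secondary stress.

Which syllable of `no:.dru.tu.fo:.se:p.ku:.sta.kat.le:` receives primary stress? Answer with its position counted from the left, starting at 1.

Weights: 1 no: H, 2 dru L, 3 tu L, 4 fo: H, 5 se:p H, 6 ku: H, 7 sta L, 8 kat H, 9 le: H.
Parse right to left (heavy = foot alone; LL = one foot; stranded L unfooted): (ˈno:) (ˈdru.tu) (ˈfo:) (ˈse:p) (ˈku:) sta (ˈkat) (ˈle:).
Foot heads: 1, 2, 4, 5, 6, 8, 9.
Primary stress on the rightmost head = syllable 9.
Primary stress: syllable 9 → no:.dru.tu.fo:.se:p.ku:.sta.kat.ˈle:.

9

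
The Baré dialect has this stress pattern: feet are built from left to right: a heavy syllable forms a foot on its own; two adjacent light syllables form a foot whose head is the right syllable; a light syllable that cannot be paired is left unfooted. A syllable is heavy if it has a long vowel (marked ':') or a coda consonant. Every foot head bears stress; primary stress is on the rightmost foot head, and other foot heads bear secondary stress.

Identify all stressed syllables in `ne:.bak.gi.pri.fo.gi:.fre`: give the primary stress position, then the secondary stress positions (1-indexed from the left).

primary 6, secondary 1, 2, 4

Weights: 1 ne: H, 2 bak H, 3 gi L, 4 pri L, 5 fo L, 6 gi: H, 7 fre L.
Parse left to right (heavy = foot alone; LL = one foot; stranded L unfooted): (ˈne:) (ˈbak) (gi.ˈpri) fo (ˈgi:) fre.
Foot heads: 1, 2, 4, 6.
Primary stress on the rightmost head = syllable 6.
Secondary stress on 1, 2, 4: ˌne:.ˌbak.gi.ˌpri.fo.ˈgi:.fre.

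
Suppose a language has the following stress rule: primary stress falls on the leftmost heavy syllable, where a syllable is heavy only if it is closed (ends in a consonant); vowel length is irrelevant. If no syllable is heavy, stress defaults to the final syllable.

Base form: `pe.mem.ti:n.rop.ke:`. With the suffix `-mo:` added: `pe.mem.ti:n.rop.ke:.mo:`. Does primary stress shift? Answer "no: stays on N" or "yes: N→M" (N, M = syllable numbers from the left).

no: stays on 2

Base `pe.mem.ti:n.rop.ke:` (5 syllables):
  Weights: 1 pe L, 2 mem H, 3 ti:n H, 4 rop H, 5 ke: L.
  Heavy syllables in the domain: 2, 3, 4. The leftmost is syllable 2 (mem).
  → primary stress on syllable 2.
Suffixed `pe.mem.ti:n.rop.ke:.mo:` (6 syllables):
  Weights: 1 pe L, 2 mem H, 3 ti:n H, 4 rop H, 5 ke: L, 6 mo: L.
  Heavy syllables in the domain: 2, 3, 4. The leftmost is syllable 2 (mem).
  → primary stress on syllable 2.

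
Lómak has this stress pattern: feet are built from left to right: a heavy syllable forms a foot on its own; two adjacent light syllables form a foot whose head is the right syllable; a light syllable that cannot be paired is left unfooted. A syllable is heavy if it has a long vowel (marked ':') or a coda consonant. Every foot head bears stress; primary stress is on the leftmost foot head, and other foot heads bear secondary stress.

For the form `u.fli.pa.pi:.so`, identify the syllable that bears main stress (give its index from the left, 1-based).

Weights: 1 u L, 2 fli L, 3 pa L, 4 pi: H, 5 so L.
Parse left to right (heavy = foot alone; LL = one foot; stranded L unfooted): (u.ˈfli) pa (ˈpi:) so.
Foot heads: 2, 4.
Primary stress on the leftmost head = syllable 2.
Primary stress: syllable 2 → u.ˈfli.pa.pi:.so.

2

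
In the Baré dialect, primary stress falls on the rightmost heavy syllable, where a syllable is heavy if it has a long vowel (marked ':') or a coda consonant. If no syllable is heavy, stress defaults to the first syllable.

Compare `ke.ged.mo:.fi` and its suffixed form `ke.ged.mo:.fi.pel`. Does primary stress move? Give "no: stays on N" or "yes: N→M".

Base `ke.ged.mo:.fi` (4 syllables):
  Weights: 1 ke L, 2 ged H, 3 mo: H, 4 fi L.
  Heavy syllables in the domain: 2, 3. The rightmost is syllable 3 (mo:).
  → primary stress on syllable 3.
Suffixed `ke.ged.mo:.fi.pel` (5 syllables):
  Weights: 1 ke L, 2 ged H, 3 mo: H, 4 fi L, 5 pel H.
  Heavy syllables in the domain: 2, 3, 5. The rightmost is syllable 5 (pel).
  → primary stress on syllable 5.

yes: 3→5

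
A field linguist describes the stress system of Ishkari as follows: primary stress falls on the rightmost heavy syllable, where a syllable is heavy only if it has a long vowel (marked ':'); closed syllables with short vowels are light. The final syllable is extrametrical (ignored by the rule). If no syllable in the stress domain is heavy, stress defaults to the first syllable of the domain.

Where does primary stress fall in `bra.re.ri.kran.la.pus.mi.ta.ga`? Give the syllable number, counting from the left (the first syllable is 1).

The final syllable (9, ga) is extrametrical; the stress domain is syllables 1–8.
Weights: 1 bra L, 2 re L, 3 ri L, 4 kran L, 5 la L, 6 pus L, 7 mi L, 8 ta L.
No heavy syllable in the domain; default to the first syllable of the domain = syllable 1.
Primary stress: syllable 1 → ˈbra.re.ri.kran.la.pus.mi.ta.ga.

1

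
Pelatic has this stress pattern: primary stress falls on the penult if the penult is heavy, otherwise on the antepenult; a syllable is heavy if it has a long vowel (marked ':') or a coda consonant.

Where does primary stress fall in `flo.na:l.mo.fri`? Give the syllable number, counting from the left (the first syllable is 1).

2

Weights: 2 na:l H, 3 mo L, 4 fri L.
The penult (syllable 3, mo) is light, so stress falls on the antepenult (syllable 2, na:l).
Primary stress: syllable 2 → flo.ˈna:l.mo.fri.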